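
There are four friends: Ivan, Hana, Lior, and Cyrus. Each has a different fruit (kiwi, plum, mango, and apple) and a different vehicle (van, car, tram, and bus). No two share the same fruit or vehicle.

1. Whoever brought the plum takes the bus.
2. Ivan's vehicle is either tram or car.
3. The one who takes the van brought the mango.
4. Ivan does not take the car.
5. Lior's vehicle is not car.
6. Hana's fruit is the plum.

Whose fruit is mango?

With clues 1–3, Ivan is impossible for the one with fruit mango.
With clues 1–6, Cyrus and Hana are impossible for the one with fruit mango.
That leaves Lior.

Lior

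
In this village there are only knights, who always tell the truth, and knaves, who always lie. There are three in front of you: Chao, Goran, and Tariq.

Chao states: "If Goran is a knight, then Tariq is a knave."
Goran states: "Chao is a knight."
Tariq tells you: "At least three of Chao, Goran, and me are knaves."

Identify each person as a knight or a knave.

Consider Chao. Suppose Chao is a knave.
Then no assignment of the remaining roles makes every statement match its speaker's type — contradiction.
So Chao is a knight.
With that fixed, Goran's statement is true, so Goran is a knight.
With that fixed, Tariq's statement is false, so Tariq is a knave.

Chao: knight, Goran: knight, Tariq: knave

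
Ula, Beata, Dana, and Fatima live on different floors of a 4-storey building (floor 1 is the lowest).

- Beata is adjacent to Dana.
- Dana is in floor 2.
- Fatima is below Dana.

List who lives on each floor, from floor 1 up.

Fatima, Dana, Beata, Ula

From clues 1–2: Dana → floor 2.
From clues 1–3: Fatima → floor 1, Beata → floor 3, Ula → floor 4.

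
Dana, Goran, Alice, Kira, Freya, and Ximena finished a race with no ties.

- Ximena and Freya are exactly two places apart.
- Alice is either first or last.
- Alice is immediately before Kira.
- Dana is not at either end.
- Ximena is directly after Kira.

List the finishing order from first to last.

From clues 1–2: Alice is in {1,6}.
From clues 1–3: Alice → place 1, Kira → place 2.
From clues 1–4: Dana is in {3,4,5}.
From clues 1–5: Ximena → place 3, Dana → place 4, Freya → place 5, Goran → place 6.

Alice, Kira, Ximena, Dana, Freya, Goran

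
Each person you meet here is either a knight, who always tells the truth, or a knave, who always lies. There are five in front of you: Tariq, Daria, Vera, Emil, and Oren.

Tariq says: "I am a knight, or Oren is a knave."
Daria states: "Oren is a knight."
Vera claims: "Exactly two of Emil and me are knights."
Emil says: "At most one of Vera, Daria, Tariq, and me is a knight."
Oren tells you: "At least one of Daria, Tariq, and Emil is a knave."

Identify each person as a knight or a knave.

Consider Tariq. Suppose Tariq is a knave.
Then no assignment of the remaining roles makes every statement match its speaker's type — contradiction.
So Tariq is a knight.
Consider Daria. Suppose Daria is a knave.
Then no assignment of the remaining roles makes every statement match its speaker's type — contradiction.
So Daria is a knight.
With that fixed, Emil's statement is false, so Emil is a knave.
With that fixed, Oren's statement is true, so Oren is a knight.
With that fixed, Vera's statement is false, so Vera is a knave.

Tariq: knight, Daria: knight, Vera: knave, Emil: knave, Oren: knight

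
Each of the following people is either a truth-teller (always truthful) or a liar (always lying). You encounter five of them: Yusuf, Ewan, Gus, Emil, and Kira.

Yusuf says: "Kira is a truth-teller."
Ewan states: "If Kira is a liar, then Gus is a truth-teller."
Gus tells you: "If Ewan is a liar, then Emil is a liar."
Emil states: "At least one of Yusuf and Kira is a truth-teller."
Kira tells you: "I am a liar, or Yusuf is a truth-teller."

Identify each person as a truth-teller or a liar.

Yusuf: truth-teller, Ewan: truth-teller, Gus: truth-teller, Emil: truth-teller, Kira: truth-teller

Consider Yusuf. Suppose Yusuf is a liar.
Then whichever role Kira has, Kira's statement has the wrong truth value — contradiction.
So Yusuf is a truth-teller.
With that fixed, Emil's statement is true, so Emil is a truth-teller.
With that fixed, Kira's statement is true, so Kira is a truth-teller.
With that fixed, Ewan's statement is true, so Ewan is a truth-teller.
With that fixed, Gus's statement is true, so Gus is a truth-teller.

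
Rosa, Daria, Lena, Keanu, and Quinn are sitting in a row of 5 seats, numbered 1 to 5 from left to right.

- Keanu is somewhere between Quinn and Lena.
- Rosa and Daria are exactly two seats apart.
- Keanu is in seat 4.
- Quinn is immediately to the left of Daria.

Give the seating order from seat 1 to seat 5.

Rosa, Quinn, Daria, Keanu, Lena

From clue 1: Keanu is in {2,3,4}.
From clues 1–3: Keanu → seat 4.
From clues 1–4: Rosa → seat 1, Quinn → seat 2, Daria → seat 3, Lena → seat 5.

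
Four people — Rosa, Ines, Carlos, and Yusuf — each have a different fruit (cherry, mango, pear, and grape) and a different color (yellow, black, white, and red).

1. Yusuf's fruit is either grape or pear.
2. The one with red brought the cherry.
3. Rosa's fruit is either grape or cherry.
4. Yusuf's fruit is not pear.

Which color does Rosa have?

red

With clues 1–4, black, white, and yellow are impossible for Rosa's color.
That leaves red.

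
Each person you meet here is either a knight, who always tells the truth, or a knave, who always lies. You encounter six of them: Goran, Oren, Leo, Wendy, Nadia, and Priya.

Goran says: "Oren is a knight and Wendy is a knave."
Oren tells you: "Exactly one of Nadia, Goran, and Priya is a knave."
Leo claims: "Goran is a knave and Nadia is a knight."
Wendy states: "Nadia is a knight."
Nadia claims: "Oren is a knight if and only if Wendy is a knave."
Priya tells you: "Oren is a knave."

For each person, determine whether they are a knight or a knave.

Consider Goran. Suppose Goran is a knight.
Then no assignment of the remaining roles makes every statement match its speaker's type — contradiction.
So Goran is a knave.
Consider Oren. Suppose Oren is a knight.
Then no assignment of the remaining roles makes every statement match its speaker's type — contradiction.
So Oren is a knave.
With that fixed, Priya's statement is true, so Priya is a knight.
Consider Leo. Suppose Leo is a knight.
Then no assignment of the remaining roles makes every statement match its speaker's type — contradiction.
So Leo is a knave.
Consider Wendy. Suppose Wendy is a knight.
Then no assignment of the remaining roles makes every statement match its speaker's type — contradiction.
So Wendy is a knave.
With that fixed, Nadia's statement is false, so Nadia is a knave.

Goran: knave, Oren: knave, Leo: knave, Wendy: knave, Nadia: knave, Priya: knight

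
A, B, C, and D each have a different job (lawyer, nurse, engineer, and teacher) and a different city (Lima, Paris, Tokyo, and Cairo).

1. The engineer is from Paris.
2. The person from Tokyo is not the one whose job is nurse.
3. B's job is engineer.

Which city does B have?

With clues 1–3, Cairo, Lima, and Tokyo are impossible for B's city.
That leaves Paris.

Paris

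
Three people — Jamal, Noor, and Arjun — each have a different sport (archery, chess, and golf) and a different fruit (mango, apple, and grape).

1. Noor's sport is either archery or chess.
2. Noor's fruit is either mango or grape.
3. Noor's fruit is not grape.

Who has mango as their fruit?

Noor

With clues 1–3, Arjun and Jamal are impossible for the one with fruit mango.
That leaves Noor.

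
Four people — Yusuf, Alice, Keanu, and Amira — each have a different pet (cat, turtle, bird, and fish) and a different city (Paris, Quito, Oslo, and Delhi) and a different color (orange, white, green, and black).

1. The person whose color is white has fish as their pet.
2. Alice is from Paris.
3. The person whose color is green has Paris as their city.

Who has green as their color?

With clues 1–3, Amira, Keanu, and Yusuf are impossible for the one with color green.
That leaves Alice.

Alice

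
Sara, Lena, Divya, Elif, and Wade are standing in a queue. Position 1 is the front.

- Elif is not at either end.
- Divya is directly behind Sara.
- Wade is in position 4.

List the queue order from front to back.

Sara, Divya, Elif, Wade, Lena

From clue 1: Elif is in {2,3,4}.
From clues 1–3: Sara → position 1, Divya → position 2, Elif → position 3, Wade → position 4, Lena → position 5.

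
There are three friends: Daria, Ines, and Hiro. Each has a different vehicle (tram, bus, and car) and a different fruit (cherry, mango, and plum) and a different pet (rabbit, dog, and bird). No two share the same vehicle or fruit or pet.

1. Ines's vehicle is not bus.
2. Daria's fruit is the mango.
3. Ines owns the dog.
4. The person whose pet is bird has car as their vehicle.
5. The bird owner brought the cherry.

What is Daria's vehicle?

bus

With clues 1–4, tram is impossible for Daria's vehicle.
With clues 1–5, car is impossible for Daria's vehicle.
That leaves bus.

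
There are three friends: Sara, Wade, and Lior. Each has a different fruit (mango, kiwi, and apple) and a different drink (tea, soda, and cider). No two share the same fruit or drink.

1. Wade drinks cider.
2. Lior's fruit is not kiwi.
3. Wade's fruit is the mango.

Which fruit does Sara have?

With clues 1–3, apple and mango are impossible for Sara's fruit.
That leaves kiwi.

kiwi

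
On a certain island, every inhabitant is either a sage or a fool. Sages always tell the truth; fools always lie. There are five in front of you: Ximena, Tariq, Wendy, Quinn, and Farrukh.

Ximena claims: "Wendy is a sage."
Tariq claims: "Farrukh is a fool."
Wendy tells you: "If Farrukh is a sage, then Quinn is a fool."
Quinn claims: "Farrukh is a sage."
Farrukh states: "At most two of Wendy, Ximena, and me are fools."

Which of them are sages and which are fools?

Ximena: fool, Tariq: fool, Wendy: fool, Quinn: sage, Farrukh: sage

Consider Ximena. Suppose Ximena is a sage.
Then no assignment of the remaining roles makes every statement match its speaker's type — contradiction.
So Ximena is a fool.
Consider Tariq. Suppose Tariq is a sage.
Then no assignment of the remaining roles makes every statement match its speaker's type — contradiction.
So Tariq is a fool.
Consider Wendy. Suppose Wendy is a sage.
Then Ximena's statement comes out true, contradicting Ximena being a fool.
So Wendy is a fool.
Consider Quinn. Suppose Quinn is a fool.
Then Wendy's statement comes out true, contradicting Wendy being a fool.
So Quinn is a sage.
Consider Farrukh. Suppose Farrukh is a fool.
Then Tariq's statement comes out true, contradicting Tariq being a fool.
So Farrukh is a sage.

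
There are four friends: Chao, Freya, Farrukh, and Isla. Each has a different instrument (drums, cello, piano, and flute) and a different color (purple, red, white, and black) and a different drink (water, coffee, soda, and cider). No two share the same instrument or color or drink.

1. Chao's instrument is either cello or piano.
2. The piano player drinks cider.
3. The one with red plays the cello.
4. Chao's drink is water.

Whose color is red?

With clues 1–4, Farrukh, Freya, and Isla are impossible for the one with color red.
That leaves Chao.

Chao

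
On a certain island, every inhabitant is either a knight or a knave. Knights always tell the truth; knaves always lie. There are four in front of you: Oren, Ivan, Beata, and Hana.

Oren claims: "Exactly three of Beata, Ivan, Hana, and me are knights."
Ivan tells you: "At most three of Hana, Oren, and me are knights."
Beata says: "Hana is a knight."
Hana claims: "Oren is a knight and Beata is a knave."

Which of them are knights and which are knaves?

Oren: knave, Ivan: knight, Beata: knave, Hana: knave

Regardless of anyone's role, Ivan's statement is true, so Ivan is a knight.
Consider Oren. Suppose Oren is a knight.
Then no assignment of the remaining roles makes every statement match its speaker's type — contradiction.
So Oren is a knave.
With that fixed, Hana's statement is false, so Hana is a knave.
With that fixed, Beata's statement is false, so Beata is a knave.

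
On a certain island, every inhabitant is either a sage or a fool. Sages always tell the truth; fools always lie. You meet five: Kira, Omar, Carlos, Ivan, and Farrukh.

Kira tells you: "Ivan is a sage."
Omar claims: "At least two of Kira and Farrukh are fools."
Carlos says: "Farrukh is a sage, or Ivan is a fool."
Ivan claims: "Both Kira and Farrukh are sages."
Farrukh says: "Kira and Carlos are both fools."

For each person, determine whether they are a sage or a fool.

Kira: fool, Omar: sage, Carlos: sage, Ivan: fool, Farrukh: fool

Consider Kira. Suppose Kira is a sage.
Then no assignment of the remaining roles makes every statement match its speaker's type — contradiction.
So Kira is a fool.
With that fixed, Ivan's statement is false, so Ivan is a fool.
With that fixed, Carlos's statement is true, so Carlos is a sage.
With that fixed, Farrukh's statement is false, so Farrukh is a fool.
With that fixed, Omar's statement is true, so Omar is a sage.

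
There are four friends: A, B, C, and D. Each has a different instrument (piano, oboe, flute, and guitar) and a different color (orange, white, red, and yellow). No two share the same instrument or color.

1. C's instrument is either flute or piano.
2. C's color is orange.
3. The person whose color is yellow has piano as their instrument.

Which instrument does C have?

flute

Clue 1 rules out guitar and oboe for C's instrument.
With clues 1–3, piano is impossible for C's instrument.
That leaves flute.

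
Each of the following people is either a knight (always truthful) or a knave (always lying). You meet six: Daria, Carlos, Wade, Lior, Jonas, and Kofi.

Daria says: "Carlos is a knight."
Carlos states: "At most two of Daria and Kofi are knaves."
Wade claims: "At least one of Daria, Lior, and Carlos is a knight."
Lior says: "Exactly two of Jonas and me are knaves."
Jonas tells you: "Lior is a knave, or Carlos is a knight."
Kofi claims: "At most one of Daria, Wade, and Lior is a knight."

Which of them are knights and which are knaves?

Regardless of anyone's role, Carlos's statement is true, so Carlos is a knight.
With that fixed, Wade's statement is true, so Wade is a knight.
With that fixed, Jonas's statement is true, so Jonas is a knight.
With that fixed, Daria's statement is true, so Daria is a knight.
With that fixed, Lior's statement is false, so Lior is a knave.
With that fixed, Kofi's statement is false, so Kofi is a knave.

Daria: knight, Carlos: knight, Wade: knight, Lior: knave, Jonas: knight, Kofi: knave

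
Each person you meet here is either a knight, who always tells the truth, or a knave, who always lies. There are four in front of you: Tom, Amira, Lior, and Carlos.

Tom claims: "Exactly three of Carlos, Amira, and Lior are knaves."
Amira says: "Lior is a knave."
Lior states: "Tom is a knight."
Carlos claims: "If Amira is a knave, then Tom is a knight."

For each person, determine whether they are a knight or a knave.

Consider Tom. Suppose Tom is a knight.
Then no assignment of the remaining roles makes every statement match its speaker's type — contradiction.
So Tom is a knave.
With that fixed, Lior's statement is false, so Lior is a knave.
With that fixed, Amira's statement is true, so Amira is a knight.
With that fixed, Carlos's statement is true, so Carlos is a knight.

Tom: knave, Amira: knight, Lior: knave, Carlos: knight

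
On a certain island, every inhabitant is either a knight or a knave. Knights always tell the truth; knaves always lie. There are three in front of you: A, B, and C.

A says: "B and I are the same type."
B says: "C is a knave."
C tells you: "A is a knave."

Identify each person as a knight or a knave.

A: knight, B: knight, C: knave

Consider A. Suppose A is a knave.
Then no assignment of the remaining roles makes every statement match its speaker's type — contradiction.
So A is a knight.
With that fixed, C's statement is false, so C is a knave.
With that fixed, B's statement is true, so B is a knight.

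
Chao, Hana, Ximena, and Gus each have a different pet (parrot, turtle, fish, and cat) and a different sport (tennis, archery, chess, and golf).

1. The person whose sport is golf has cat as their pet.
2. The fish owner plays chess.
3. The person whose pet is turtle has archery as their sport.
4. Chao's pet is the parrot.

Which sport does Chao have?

With clues 1–4, archery, chess, and golf are impossible for Chao's sport.
That leaves tennis.

tennis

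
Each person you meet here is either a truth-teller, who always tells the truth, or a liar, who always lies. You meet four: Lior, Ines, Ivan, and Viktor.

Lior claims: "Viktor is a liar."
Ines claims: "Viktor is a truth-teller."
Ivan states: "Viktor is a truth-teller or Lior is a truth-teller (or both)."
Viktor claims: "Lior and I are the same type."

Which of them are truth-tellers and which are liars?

Consider Lior. Suppose Lior is a liar.
Then whichever role Viktor has, Viktor's statement has the wrong truth value — contradiction.
So Lior is a truth-teller.
With that fixed, Ivan's statement is true, so Ivan is a truth-teller.
Consider Ines. Suppose Ines is a truth-teller.
Then no assignment of the remaining roles makes every statement match its speaker's type — contradiction.
So Ines is a liar.
Consider Viktor. Suppose Viktor is a truth-teller.
Then Lior's statement comes out false, contradicting Lior being a truth-teller.
So Viktor is a liar.

Lior: truth-teller, Ines: liar, Ivan: truth-teller, Viktor: liar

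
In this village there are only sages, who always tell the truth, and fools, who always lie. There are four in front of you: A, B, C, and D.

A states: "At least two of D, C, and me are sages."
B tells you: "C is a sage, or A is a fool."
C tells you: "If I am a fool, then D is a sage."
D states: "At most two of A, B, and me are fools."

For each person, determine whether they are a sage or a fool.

A: sage, B: sage, C: sage, D: sage

Consider A. Suppose A is a fool.
Then no assignment of the remaining roles makes every statement match its speaker's type — contradiction.
So A is a sage.
With that fixed, D's statement is true, so D is a sage.
With that fixed, C's statement is true, so C is a sage.
With that fixed, B's statement is true, so B is a sage.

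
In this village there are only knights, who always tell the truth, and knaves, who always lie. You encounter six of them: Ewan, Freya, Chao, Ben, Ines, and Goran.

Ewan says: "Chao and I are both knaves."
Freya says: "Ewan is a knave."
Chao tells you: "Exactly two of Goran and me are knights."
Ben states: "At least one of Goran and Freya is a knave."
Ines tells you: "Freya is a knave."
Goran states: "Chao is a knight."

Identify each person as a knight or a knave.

Ewan: knave, Freya: knight, Chao: knight, Ben: knave, Ines: knave, Goran: knight

Consider Ewan. Suppose Ewan is a knight.
Then Ewan's own statement would have to be true, but it can't be — contradiction.
So Ewan is a knave.
With that fixed, Freya's statement is true, so Freya is a knight.
With that fixed, Ines's statement is false, so Ines is a knave.
Consider Chao. Suppose Chao is a knave.
Then Ewan's statement comes out true, contradicting Ewan being a knave.
So Chao is a knight.
With that fixed, Goran's statement is true, so Goran is a knight.
With that fixed, Ben's statement is false, so Ben is a knave.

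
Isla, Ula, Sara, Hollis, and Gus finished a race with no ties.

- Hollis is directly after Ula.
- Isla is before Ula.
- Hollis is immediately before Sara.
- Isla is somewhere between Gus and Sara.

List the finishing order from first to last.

From clue 1: Ula is in {1,2,3,4}.
From clues 1–2: Isla is in {1,2,3}.
From clues 1–3: Isla is in {1,2}.
From clues 1–4: Gus → place 1, Isla → place 2, Ula → place 3, Hollis → place 4, Sara → place 5.

Gus, Isla, Ula, Hollis, Sara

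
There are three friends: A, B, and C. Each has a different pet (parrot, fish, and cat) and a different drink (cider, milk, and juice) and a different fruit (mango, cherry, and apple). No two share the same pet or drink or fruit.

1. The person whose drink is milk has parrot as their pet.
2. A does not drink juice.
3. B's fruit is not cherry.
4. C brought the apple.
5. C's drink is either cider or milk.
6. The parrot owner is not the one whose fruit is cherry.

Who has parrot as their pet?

C

With clues 1–5, B is impossible for the one with pet parrot.
With clues 1–6, A is impossible for the one with pet parrot.
That leaves C.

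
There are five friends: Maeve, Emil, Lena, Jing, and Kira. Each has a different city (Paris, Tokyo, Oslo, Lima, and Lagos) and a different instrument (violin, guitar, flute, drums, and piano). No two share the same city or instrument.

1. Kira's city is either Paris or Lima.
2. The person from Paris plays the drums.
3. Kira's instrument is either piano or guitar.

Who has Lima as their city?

Kira

With clues 1–3, Emil, Jing, Lena, and Maeve are impossible for the one with city Lima.
That leaves Kira.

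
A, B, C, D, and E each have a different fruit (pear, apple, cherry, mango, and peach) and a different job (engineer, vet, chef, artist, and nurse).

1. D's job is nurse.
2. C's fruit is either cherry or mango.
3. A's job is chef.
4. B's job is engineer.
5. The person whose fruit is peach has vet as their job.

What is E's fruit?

With clues 1–5, apple, cherry, mango, and pear are impossible for E's fruit.
That leaves peach.

peach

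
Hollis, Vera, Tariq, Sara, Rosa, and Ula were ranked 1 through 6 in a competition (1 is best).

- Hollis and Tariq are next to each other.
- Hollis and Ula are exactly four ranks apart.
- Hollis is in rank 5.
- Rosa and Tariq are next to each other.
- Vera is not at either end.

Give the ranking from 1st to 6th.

From clues 1–2: Hollis is in {1,2,5,6}.
From clues 1–3: Ula → rank 1, Hollis → rank 5.
From clues 1–4: Rosa → rank 3, Tariq → rank 4.
From clues 1–5: Vera → rank 2, Sara → rank 6.

Ula, Vera, Rosa, Tariq, Hollis, Sara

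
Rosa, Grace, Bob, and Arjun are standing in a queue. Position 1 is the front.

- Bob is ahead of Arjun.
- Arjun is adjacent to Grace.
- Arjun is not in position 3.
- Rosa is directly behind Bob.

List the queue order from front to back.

Bob, Rosa, Grace, Arjun

From clue 1: Bob is in {1,2,3}.
From clues 1–2: Bob is in {1,2}.
From clues 1–3: Grace → position 3.
From clues 1–4: Bob → position 1, Rosa → position 2, Arjun → position 4.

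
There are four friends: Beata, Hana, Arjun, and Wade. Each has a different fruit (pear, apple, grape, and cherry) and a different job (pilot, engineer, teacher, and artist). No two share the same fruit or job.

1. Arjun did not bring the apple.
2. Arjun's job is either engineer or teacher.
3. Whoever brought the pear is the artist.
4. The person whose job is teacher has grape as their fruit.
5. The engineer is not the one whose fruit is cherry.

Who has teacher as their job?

With clues 1–5, Beata, Hana, and Wade are impossible for the one with job teacher.
That leaves Arjun.

Arjun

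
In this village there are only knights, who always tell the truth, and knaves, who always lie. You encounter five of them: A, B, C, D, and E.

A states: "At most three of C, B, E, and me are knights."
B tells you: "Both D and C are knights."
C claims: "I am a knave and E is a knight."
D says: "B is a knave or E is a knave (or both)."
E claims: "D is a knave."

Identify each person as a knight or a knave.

Consider A. Suppose A is a knave.
Then A's own statement would have to be false, but it can't be — contradiction.
So A is a knight.
Consider B. Suppose B is a knight.
Then no assignment of the remaining roles makes every statement match its speaker's type — contradiction.
So B is a knave.
With that fixed, D's statement is true, so D is a knight.
With that fixed, E's statement is false, so E is a knave.
With that fixed, C's statement is false, so C is a knave.

A: knight, B: knave, C: knave, D: knight, E: knave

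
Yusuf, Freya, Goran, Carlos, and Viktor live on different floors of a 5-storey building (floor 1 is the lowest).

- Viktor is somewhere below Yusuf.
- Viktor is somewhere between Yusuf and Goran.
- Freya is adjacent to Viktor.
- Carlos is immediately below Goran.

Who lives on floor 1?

With clue 1, Yusuf is ruled out for floor 1.
With clues 1–2, Viktor is ruled out for floor 1.
With clues 1–3, Freya is ruled out for floor 1.
With clues 1–4, Goran is ruled out for floor 1.
So floor 1 is Carlos.

Carlos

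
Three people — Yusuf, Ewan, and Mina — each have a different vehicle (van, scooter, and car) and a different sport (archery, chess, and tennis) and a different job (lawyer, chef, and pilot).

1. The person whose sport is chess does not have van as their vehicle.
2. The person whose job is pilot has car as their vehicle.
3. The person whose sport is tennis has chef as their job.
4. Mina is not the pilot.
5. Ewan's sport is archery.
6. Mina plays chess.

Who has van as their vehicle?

Yusuf

With clues 1–6, Ewan and Mina are impossible for the one with vehicle van.
That leaves Yusuf.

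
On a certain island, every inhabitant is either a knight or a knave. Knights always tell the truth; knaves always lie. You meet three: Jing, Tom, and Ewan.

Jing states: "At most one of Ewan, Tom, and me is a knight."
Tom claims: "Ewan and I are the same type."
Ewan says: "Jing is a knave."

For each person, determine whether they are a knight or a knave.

Consider Jing. Suppose Jing is a knight.
Then no assignment of the remaining roles makes every statement match its speaker's type — contradiction.
So Jing is a knave.
With that fixed, Ewan's statement is true, so Ewan is a knight.
Consider Tom. Suppose Tom is a knave.
Then Jing's statement comes out true, contradicting Jing being a knave.
So Tom is a knight.

Jing: knave, Tom: knight, Ewan: knight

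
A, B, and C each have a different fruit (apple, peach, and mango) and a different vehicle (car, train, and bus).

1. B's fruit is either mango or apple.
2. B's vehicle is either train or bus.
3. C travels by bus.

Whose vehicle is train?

B

With clues 1–3, A and C are impossible for the one with vehicle train.
That leaves B.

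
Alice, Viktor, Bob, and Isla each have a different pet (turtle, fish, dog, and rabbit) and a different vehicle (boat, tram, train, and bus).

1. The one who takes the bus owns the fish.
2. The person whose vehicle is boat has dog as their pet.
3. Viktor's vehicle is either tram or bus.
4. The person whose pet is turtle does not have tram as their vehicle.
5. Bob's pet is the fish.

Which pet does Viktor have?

rabbit

With clues 1–3, dog is impossible for Viktor's pet.
With clues 1–4, turtle is impossible for Viktor's pet.
With clues 1–5, fish is impossible for Viktor's pet.
That leaves rabbit.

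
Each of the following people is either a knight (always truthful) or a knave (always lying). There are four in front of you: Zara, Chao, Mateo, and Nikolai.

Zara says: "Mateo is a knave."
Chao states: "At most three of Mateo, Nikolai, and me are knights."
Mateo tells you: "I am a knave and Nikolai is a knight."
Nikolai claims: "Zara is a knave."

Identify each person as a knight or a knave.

Regardless of anyone's role, Chao's statement is true, so Chao is a knight.
Consider Zara. Suppose Zara is a knave.
Then no assignment of the remaining roles makes every statement match its speaker's type — contradiction.
So Zara is a knight.
With that fixed, Nikolai's statement is false, so Nikolai is a knave.
With that fixed, Mateo's statement is false, so Mateo is a knave.

Zara: knight, Chao: knight, Mateo: knave, Nikolai: knave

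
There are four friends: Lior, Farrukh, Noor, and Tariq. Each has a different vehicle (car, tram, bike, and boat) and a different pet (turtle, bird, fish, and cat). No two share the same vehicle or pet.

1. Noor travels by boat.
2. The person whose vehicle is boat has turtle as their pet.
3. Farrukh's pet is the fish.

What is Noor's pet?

turtle

With clues 1–2, bird, cat, and fish are impossible for Noor's pet.
That leaves turtle.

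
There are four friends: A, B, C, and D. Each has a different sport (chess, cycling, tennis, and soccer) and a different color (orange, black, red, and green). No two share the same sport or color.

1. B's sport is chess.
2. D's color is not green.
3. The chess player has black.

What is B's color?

black

With clues 1–3, green, orange, and red are impossible for B's color.
That leaves black.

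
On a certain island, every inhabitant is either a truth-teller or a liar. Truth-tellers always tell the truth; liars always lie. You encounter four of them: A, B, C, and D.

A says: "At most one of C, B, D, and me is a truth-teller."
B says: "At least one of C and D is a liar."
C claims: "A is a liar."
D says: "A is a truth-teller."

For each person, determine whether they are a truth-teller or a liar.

A: liar, B: truth-teller, C: truth-teller, D: liar

Consider A. Suppose A is a truth-teller.
Then no assignment of the remaining roles makes every statement match its speaker's type — contradiction.
So A is a liar.
With that fixed, C's statement is true, so C is a truth-teller.
With that fixed, D's statement is false, so D is a liar.
With that fixed, B's statement is true, so B is a truth-teller.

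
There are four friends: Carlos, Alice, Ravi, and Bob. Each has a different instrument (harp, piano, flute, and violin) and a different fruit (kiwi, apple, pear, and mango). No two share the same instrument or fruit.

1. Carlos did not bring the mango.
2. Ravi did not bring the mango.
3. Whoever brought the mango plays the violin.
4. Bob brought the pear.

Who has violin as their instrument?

With clues 1–3, Carlos and Ravi are impossible for the one with instrument violin.
With clues 1–4, Bob is impossible for the one with instrument violin.
That leaves Alice.

Alice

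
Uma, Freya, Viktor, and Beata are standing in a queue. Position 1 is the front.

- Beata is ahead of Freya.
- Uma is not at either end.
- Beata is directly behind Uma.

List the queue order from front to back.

From clue 1: Freya is in {2,3,4}.
From clues 1–2: Uma is in {2,3}.
From clues 1–3: Viktor → position 1, Uma → position 2, Beata → position 3, Freya → position 4.

Viktor, Uma, Beata, Freya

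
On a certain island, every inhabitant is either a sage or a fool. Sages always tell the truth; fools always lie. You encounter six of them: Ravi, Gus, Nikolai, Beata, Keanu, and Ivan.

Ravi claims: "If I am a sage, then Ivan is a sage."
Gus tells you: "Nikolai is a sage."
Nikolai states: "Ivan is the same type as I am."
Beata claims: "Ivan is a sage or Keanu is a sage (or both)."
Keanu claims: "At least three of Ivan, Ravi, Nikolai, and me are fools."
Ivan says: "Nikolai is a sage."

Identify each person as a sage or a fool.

Ravi: sage, Gus: sage, Nikolai: sage, Beata: sage, Keanu: fool, Ivan: sage

Consider Ravi. Suppose Ravi is a fool.
Then Ravi's own statement would have to be false, but it can't be — contradiction.
So Ravi is a sage.
Consider Gus. Suppose Gus is a fool.
Then no assignment of the remaining roles makes every statement match its speaker's type — contradiction.
So Gus is a sage.
Consider Nikolai. Suppose Nikolai is a fool.
Then Gus's statement comes out false, contradicting Gus being a sage.
So Nikolai is a sage.
With that fixed, Keanu's statement is false, so Keanu is a fool.
With that fixed, Ivan's statement is true, so Ivan is a sage.
With that fixed, Beata's statement is true, so Beata is a sage.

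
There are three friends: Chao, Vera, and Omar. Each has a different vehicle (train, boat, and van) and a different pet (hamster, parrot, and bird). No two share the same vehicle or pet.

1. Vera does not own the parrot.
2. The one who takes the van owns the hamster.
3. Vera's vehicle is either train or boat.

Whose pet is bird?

With clues 1–3, Chao and Omar are impossible for the one with pet bird.
That leaves Vera.

Vera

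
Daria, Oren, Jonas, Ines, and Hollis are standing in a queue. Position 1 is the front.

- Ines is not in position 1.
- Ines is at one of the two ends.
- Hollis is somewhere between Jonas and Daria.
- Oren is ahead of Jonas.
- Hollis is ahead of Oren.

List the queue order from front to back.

From clue 1: Ines is in {2,3,4,5}.
From clues 1–2: Ines → position 5.
From clues 1–3: Hollis is in {2,3}.
From clues 1–4: Jonas is in {2,4}.
From clues 1–5: Daria → position 1, Hollis → position 2, Oren → position 3, Jonas → position 4.

Daria, Hollis, Oren, Jonas, Ines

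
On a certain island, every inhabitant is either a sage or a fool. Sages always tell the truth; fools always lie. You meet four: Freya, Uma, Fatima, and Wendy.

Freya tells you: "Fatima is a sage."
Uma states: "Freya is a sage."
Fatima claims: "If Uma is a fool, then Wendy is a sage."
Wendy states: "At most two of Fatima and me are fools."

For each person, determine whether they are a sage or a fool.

Freya: sage, Uma: sage, Fatima: sage, Wendy: sage

Regardless of anyone's role, Wendy's statement is true, so Wendy is a sage.
With that fixed, Fatima's statement is true, so Fatima is a sage.
With that fixed, Freya's statement is true, so Freya is a sage.
With that fixed, Uma's statement is true, so Uma is a sage.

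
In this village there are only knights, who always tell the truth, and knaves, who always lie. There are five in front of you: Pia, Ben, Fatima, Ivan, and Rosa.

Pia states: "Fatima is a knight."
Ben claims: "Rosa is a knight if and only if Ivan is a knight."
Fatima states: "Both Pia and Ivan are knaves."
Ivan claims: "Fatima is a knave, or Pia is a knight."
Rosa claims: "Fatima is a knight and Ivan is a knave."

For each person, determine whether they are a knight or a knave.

Pia: knave, Ben: knave, Fatima: knave, Ivan: knight, Rosa: knave

Consider Pia. Suppose Pia is a knight.
Then no assignment of the remaining roles makes every statement match its speaker's type — contradiction.
So Pia is a knave.
Consider Ben. Suppose Ben is a knight.
Then no assignment of the remaining roles makes every statement match its speaker's type — contradiction.
So Ben is a knave.
Consider Fatima. Suppose Fatima is a knight.
Then Pia's statement comes out true, contradicting Pia being a knave.
So Fatima is a knave.
With that fixed, Ivan's statement is true, so Ivan is a knight.
With that fixed, Rosa's statement is false, so Rosa is a knave.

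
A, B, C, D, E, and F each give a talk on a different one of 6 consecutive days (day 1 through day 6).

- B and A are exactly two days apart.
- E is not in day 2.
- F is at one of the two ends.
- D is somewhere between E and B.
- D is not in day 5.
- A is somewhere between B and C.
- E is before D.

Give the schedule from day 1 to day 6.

E, C, A, D, B, F

From clues 1–2: E is in {1,3,4,5,6}.
From clues 1–3: F is in {1,6}.
From clues 1–6: A is in {3,4}.
From clues 1–7: E → day 1, C → day 2, A → day 3, D → day 4, B → day 5, F → day 6.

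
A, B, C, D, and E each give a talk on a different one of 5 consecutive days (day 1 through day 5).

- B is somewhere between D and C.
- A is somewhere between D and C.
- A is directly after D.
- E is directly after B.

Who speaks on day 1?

D

With clue 1, B is ruled out for day 1.
With clues 1–2, A is ruled out for day 1.
With clues 1–3, C is ruled out for day 1.
With clues 1–4, E is ruled out for day 1.
So day 1 is D.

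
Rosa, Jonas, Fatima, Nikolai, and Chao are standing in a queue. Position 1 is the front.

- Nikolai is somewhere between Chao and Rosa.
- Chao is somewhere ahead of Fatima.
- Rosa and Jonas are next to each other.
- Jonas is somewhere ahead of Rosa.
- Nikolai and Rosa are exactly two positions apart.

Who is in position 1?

Chao

With clue 1, Nikolai is ruled out for position 1.
With clues 1–2, Fatima is ruled out for position 1.
With clues 1–4, Rosa is ruled out for position 1.
With clues 1–5, Jonas is ruled out for position 1.
So position 1 is Chao.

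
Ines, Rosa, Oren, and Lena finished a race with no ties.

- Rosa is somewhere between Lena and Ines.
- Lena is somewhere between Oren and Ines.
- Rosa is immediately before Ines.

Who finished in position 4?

Ines

With clue 1, Rosa is ruled out for place 4.
With clues 1–2, Lena is ruled out for place 4.
With clues 1–3, Oren is ruled out for place 4.
So place 4 is Ines.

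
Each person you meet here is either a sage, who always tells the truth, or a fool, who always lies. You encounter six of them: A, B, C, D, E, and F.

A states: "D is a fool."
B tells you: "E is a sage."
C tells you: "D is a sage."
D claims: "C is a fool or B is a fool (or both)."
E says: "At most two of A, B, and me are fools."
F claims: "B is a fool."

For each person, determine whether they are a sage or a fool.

A: fool, B: fool, C: sage, D: sage, E: fool, F: sage

Consider A. Suppose A is a sage.
Then no assignment of the remaining roles makes every statement match its speaker's type — contradiction.
So A is a fool.
Consider B. Suppose B is a sage.
Then no assignment of the remaining roles makes every statement match its speaker's type — contradiction.
So B is a fool.
With that fixed, D's statement is true, so D is a sage.
With that fixed, F's statement is true, so F is a sage.
With that fixed, C's statement is true, so C is a sage.
Consider E. Suppose E is a sage.
Then B's statement comes out true, contradicting B being a fool.
So E is a fool.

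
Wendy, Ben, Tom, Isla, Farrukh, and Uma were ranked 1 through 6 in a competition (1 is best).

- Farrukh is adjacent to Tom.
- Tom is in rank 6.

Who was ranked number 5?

Farrukh

With clues 1–2, Ben, Isla, Tom, Uma, and Wendy are ruled out for rank 5.
So rank 5 is Farrukh.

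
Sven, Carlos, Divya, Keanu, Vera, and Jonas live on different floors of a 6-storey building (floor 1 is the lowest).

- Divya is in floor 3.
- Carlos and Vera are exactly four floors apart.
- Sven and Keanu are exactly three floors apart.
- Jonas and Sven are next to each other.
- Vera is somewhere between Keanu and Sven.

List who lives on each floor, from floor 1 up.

From clue 1: Divya → floor 3.
From clues 1–2: Carlos is in {1,2,5,6}.
From clues 1–3: Jonas → floor 5.
From clues 1–4: Keanu → floor 1, Sven → floor 4.
From clues 1–5: Vera → floor 2, Carlos → floor 6.

Keanu, Vera, Divya, Sven, Jonas, Carlos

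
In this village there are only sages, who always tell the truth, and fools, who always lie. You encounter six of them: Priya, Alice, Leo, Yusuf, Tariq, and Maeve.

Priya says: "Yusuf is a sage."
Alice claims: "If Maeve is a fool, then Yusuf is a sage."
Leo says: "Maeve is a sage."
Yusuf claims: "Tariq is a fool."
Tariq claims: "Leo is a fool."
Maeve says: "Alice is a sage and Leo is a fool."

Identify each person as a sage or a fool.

Priya: fool, Alice: fool, Leo: fool, Yusuf: fool, Tariq: sage, Maeve: fool

Consider Priya. Suppose Priya is a sage.
Then no assignment of the remaining roles makes every statement match its speaker's type — contradiction.
So Priya is a fool.
Consider Alice. Suppose Alice is a sage.
Then no assignment of the remaining roles makes every statement match its speaker's type — contradiction.
So Alice is a fool.
With that fixed, Maeve's statement is false, so Maeve is a fool.
With that fixed, Leo's statement is false, so Leo is a fool.
With that fixed, Tariq's statement is true, so Tariq is a sage.
With that fixed, Yusuf's statement is false, so Yusuf is a fool.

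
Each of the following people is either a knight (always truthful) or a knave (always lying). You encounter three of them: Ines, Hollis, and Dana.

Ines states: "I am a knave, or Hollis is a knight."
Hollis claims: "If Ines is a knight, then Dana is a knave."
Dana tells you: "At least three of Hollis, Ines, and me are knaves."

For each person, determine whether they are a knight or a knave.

Ines: knight, Hollis: knight, Dana: knave

Consider Ines. Suppose Ines is a knave.
Then Ines's own statement would have to be false, but it can't be — contradiction.
So Ines is a knight.
With that fixed, Dana's statement is false, so Dana is a knave.
With that fixed, Hollis's statement is true, so Hollis is a knight.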